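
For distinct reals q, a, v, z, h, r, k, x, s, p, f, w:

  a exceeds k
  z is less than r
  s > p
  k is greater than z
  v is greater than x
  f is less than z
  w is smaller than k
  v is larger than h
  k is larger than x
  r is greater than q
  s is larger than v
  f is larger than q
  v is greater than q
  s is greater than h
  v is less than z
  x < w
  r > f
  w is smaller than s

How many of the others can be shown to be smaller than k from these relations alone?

Directly below k: x, w, z.
One step further: v, f (5 so far).
One step further: h, q (7 so far).
No other element is forced below k by the given relations, so the count is 7.

7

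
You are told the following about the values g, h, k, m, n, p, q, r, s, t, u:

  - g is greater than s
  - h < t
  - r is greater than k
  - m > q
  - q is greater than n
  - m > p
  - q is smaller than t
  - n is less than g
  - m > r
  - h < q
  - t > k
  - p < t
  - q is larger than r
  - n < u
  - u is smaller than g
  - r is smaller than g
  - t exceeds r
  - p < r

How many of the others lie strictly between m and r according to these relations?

Chaining upward from r reaches: q, t, g.
Chaining downward from m reaches: k, p, h, n, q.
Strictly between r and m are those in both lists: q — 1 element.

1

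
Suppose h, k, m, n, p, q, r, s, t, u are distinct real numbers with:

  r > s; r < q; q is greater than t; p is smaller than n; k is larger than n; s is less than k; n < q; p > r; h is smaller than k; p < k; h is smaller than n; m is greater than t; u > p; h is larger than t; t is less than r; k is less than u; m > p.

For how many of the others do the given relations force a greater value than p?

The elements the relations force above p are m, n, k, u, q — no chain reaches any other.
That is 5.

5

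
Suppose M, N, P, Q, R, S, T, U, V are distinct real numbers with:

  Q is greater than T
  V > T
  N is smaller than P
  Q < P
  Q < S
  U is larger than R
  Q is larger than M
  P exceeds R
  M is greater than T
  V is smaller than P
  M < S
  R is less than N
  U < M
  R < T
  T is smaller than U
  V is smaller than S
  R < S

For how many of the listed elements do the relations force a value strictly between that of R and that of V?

1

Chaining upward from R reaches: T, U, N, M, Q, P, S.
Chaining downward from V reaches: T.
Strictly between R and V are those in both lists: T — 1 element.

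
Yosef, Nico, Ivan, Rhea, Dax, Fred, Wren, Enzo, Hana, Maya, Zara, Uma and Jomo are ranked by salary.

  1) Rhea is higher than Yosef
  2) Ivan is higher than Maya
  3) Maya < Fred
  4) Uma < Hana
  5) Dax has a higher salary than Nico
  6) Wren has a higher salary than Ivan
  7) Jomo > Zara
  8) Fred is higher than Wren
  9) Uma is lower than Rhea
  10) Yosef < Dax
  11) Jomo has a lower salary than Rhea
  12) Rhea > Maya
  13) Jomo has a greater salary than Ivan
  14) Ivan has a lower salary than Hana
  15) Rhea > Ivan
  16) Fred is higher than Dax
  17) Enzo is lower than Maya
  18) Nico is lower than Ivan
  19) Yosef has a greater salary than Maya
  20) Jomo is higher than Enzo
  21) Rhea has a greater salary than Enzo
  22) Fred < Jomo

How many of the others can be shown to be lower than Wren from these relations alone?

The elements the relations force below Wren are Nico, Enzo, Maya, Ivan — no chain reaches any other.
That is 4.

4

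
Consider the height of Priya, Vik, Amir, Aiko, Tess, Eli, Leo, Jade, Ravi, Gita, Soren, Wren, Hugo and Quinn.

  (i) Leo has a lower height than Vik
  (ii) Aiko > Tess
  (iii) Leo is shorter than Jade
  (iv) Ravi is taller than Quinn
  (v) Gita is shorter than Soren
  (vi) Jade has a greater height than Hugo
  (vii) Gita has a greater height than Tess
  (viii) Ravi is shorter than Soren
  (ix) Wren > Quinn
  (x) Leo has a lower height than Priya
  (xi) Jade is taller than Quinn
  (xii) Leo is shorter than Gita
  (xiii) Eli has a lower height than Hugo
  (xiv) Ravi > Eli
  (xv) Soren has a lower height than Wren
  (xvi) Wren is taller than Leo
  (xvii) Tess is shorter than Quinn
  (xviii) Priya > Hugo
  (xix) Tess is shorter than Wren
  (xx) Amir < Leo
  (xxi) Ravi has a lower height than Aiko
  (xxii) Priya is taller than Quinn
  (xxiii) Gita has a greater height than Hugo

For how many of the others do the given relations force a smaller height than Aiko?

4

The elements the relations force below Aiko are Eli, Tess, Quinn, Ravi — no chain reaches any other.
That is 4.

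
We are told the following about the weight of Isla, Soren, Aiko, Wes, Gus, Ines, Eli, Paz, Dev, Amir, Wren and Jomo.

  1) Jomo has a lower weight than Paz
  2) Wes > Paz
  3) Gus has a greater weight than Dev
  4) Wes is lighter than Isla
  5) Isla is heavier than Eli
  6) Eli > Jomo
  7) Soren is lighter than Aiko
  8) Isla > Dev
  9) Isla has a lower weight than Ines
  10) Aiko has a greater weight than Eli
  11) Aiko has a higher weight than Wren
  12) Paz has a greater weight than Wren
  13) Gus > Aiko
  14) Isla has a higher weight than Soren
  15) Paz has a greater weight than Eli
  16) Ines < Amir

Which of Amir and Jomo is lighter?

Jomo < Eli and Eli < Paz give Jomo < Paz.
With Paz < Wes: Jomo < Eli < Paz < Wes.
With Wes < Isla: Jomo < Eli < Paz < Wes < Isla.
Then Isla < Ines extends the chain to Ines.
Then Ines < Amir extends the chain to Amir.
So Jomo < Amir; Jomo is the lighter of the two.

Jomo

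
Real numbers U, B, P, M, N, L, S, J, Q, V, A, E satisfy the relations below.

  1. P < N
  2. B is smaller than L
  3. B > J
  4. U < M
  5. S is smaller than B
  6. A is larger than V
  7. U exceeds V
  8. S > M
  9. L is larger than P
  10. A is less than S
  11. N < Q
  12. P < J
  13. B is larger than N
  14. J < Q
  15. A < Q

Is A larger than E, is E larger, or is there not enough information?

undetermined

Following every chain through A: above A we get S, B, Q, L; below A we get V.
E is not reached, and no chain runs the other way from E to A.
So the given relations leave the order of A and E undetermined.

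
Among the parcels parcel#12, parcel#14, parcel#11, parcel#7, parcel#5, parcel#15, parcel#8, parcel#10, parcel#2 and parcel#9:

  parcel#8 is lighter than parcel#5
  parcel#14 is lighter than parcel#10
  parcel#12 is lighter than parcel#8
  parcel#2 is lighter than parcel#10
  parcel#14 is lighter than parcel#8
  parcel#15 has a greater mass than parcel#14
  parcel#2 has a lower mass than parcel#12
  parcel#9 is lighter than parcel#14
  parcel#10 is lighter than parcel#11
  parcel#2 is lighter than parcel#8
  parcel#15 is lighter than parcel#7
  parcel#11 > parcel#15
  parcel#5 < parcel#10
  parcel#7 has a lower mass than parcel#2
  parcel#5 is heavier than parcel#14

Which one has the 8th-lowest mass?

parcel#5

Chaining the given pairs: parcel#9 < parcel#14 < parcel#15 < parcel#7 < parcel#2 < parcel#12 < parcel#8 < parcel#5 < parcel#10 < parcel#11.
Counting 8 from the smallest end gives parcel#5.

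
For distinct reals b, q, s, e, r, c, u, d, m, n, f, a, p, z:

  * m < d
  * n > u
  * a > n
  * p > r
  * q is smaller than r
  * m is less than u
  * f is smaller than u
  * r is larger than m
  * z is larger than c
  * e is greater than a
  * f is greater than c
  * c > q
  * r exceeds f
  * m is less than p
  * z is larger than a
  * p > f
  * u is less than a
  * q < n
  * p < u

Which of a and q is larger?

Chaining the given relations: q < c < f < r < p < u < n < a.
So q < a; a is the larger of the two.

a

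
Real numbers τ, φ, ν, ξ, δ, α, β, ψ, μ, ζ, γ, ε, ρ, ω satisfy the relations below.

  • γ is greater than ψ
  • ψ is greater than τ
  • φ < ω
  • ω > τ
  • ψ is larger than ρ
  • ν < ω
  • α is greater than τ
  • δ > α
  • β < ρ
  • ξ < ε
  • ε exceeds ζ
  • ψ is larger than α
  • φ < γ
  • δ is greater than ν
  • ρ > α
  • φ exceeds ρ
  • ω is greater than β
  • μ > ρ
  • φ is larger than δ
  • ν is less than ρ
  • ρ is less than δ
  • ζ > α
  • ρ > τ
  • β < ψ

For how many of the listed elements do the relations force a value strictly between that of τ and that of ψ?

Chaining upward from τ reaches: α, ζ, ρ, ε, δ, φ, γ, μ, ω.
Chaining downward from ψ reaches: α, β, ν, ρ.
Strictly between τ and ψ are those in both lists: α, ρ — 2 elements.

2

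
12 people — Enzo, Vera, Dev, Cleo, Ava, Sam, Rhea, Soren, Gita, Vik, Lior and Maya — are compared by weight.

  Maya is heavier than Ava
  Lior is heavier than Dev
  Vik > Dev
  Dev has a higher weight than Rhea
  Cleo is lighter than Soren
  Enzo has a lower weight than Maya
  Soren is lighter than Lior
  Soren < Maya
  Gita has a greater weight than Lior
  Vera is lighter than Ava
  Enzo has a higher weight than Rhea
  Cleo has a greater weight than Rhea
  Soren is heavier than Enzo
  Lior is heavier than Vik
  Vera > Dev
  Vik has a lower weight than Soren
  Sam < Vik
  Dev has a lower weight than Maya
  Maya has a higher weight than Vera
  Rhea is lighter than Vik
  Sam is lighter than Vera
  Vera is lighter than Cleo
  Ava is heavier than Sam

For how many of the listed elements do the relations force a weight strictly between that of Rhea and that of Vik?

The relations place Rhea below Vik. An element lies strictly between them when it is forced above Rhea and also forced below Vik.
Above Rhea: {Dev, Vera, Enzo, Ava, Cleo, Soren, Maya, Lior, Gita}. Below Vik: {Sam, Dev}.
Intersection: {Dev} — 1.

1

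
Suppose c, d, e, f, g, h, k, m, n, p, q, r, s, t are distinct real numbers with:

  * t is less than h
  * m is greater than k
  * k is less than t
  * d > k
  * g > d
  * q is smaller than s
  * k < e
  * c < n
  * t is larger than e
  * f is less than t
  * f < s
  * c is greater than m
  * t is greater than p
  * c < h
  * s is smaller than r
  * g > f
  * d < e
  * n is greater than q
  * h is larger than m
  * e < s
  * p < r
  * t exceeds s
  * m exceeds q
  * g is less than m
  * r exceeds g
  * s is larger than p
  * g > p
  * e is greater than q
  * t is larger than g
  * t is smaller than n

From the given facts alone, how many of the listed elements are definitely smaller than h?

11

From h the given relations immediately reach m, c, t.
From those, k, q, p, e, f, s, g — 10 in total.
From those, d — 11 in total.
No other element is forced below h by the given relations, so the count is 11.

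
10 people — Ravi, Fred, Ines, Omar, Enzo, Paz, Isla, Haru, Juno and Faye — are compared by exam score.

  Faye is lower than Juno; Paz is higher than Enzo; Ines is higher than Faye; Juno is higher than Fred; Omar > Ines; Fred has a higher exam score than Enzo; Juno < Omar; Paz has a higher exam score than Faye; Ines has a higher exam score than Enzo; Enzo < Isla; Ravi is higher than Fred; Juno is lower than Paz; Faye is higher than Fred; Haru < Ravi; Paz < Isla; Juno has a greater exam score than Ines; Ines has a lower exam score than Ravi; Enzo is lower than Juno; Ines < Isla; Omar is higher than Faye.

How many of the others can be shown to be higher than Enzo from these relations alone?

The elements the relations force above Enzo are Fred, Faye, Ines, Juno, Ravi, Paz, Isla, Omar — no chain reaches any other.
That is 8.

8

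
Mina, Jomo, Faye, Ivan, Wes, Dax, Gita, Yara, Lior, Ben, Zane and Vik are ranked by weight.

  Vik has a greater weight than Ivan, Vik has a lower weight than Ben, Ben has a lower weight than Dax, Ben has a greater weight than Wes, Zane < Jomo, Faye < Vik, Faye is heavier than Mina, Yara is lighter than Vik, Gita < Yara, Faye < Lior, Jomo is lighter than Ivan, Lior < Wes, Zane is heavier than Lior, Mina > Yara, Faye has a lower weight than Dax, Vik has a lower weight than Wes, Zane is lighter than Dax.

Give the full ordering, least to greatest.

The consecutive links are each given: Gita < Yara; Yara < Mina; Mina < Faye; Faye < Lior; Lior < Zane; Zane < Jomo; Jomo < Ivan; Ivan < Vik; Vik < Wes; Wes < Ben; Ben < Dax.

Gita < Yara < Mina < Faye < Lior < Zane < Jomo < Ivan < Vik < Wes < Ben < Dax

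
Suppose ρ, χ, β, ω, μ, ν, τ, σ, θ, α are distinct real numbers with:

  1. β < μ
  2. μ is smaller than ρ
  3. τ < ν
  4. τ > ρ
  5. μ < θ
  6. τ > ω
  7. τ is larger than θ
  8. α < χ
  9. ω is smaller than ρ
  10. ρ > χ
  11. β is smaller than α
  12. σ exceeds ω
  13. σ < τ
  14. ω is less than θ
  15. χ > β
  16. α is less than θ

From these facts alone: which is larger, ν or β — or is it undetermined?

ν

Chaining the given relations: β < α < θ < τ < ν.
So ν is larger.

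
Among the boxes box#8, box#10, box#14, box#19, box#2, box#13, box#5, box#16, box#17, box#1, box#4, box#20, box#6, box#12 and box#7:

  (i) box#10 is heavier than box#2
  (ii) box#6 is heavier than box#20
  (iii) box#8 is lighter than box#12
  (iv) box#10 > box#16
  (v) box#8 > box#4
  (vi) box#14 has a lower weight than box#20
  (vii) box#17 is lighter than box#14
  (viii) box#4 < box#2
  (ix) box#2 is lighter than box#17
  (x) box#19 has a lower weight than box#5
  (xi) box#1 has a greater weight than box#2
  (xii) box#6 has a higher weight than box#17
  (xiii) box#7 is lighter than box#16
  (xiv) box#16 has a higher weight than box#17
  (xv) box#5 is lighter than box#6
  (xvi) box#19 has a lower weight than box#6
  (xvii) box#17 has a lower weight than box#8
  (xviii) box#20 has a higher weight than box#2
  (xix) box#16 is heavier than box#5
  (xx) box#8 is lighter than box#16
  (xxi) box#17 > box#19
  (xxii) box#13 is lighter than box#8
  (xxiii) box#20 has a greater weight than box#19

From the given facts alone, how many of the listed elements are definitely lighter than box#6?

7

From box#6 the given relations immediately reach box#19, box#5, box#17, box#20.
From those, box#2, box#14 — 6 in total.
From those, box#4 — 7 in total.
Nothing else is reachable below box#6; 7 in all.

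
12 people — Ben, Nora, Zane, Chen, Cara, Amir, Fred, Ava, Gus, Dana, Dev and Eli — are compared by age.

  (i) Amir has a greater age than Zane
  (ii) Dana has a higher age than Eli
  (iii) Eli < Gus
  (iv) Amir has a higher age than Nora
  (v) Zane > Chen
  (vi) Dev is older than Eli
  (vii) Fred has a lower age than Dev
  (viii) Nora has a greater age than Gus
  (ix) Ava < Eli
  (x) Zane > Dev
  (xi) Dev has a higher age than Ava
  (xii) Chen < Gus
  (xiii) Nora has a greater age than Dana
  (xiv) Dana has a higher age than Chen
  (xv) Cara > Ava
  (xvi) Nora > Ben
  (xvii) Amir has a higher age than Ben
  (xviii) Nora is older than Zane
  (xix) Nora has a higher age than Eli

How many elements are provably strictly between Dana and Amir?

1

The relations place Dana below Amir. An element lies strictly between them when it is forced above Dana and also forced below Amir.
Above Dana: {Nora}. Below Amir: {Ava, Eli, Chen, Fred, Dev, Ben, Gus, Zane, Nora}.
Intersection: {Nora} — 1.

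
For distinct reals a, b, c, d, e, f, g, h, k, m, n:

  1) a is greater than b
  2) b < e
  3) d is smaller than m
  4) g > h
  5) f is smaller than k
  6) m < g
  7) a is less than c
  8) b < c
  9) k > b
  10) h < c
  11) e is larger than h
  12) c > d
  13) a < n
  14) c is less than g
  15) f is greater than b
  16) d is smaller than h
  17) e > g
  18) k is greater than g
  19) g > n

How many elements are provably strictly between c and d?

1

Chaining upward from d reaches: h, m, g, e, k.
Chaining downward from c reaches: b, h, a.
Strictly between d and c are those in both lists: h — 1 element.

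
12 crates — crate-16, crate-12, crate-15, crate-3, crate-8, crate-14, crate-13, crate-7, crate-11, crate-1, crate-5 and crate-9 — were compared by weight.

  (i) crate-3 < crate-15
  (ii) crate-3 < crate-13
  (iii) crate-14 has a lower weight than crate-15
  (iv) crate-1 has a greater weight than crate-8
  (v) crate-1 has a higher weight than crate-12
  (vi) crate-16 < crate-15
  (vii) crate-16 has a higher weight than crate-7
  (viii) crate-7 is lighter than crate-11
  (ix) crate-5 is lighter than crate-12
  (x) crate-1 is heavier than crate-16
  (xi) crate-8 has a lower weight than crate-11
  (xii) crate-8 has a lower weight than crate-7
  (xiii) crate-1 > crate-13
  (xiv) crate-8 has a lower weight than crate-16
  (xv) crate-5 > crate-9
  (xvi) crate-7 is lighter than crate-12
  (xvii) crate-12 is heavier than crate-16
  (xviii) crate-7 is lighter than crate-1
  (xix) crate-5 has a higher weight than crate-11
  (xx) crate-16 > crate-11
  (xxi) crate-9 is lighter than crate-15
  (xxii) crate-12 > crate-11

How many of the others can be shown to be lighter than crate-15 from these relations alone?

Directly below crate-15: crate-9, crate-3, crate-14, crate-16.
One step further: crate-8, crate-7, crate-11 (7 so far).
No other element is forced below crate-15 by the given relations, so the count is 7.

7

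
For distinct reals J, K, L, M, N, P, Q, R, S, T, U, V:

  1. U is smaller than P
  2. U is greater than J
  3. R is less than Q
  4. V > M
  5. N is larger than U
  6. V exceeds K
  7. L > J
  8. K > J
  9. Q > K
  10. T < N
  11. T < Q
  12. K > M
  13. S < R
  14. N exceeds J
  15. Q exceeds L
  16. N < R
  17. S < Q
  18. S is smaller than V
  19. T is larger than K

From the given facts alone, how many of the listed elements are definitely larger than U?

The elements the relations force above U are N, P, R, Q — no chain reaches any other.
That is 4.

4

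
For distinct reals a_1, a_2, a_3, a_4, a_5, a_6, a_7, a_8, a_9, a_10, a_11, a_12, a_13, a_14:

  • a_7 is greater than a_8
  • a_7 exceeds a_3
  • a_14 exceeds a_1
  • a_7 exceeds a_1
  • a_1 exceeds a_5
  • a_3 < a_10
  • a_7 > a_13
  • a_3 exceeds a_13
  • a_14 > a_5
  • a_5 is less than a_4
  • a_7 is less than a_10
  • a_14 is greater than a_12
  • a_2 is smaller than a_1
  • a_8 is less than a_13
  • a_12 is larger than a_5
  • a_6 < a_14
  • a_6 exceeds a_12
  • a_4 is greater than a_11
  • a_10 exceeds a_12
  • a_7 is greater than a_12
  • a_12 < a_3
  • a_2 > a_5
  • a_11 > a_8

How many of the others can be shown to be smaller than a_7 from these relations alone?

Directly below a_7: a_8, a_13, a_12, a_3, a_1.
One step further: a_5, a_2 (7 so far).
Nothing else is reachable below a_7; 7 in all.

7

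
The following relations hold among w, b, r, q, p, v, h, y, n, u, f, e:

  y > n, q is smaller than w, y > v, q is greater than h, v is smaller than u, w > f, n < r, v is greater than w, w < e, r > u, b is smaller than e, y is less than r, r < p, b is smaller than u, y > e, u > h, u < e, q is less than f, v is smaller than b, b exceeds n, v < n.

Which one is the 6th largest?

b

Chaining the given pairs: h < q < f < w < v < n < b < u < e < y < r < p.
Counting 6 from the largest end gives b.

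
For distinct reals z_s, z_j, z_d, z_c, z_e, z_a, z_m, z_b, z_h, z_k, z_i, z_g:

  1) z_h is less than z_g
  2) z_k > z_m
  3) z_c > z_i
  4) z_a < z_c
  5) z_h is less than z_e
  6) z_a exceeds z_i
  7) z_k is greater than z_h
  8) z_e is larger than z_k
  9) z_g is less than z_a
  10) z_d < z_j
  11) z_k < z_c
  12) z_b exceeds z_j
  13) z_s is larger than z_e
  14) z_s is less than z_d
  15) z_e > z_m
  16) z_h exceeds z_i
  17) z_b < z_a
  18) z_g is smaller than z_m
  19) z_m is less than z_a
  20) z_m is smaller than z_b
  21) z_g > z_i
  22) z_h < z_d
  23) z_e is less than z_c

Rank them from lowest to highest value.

z_i < z_h < z_g < z_m < z_k < z_e < z_s < z_d < z_j < z_b < z_a < z_c

The consecutive links are each given: z_i < z_h; z_h < z_g; z_g < z_m; z_m < z_k; z_k < z_e; z_e < z_s; z_s < z_d; z_d < z_j; z_j < z_b; z_b < z_a; z_a < z_c.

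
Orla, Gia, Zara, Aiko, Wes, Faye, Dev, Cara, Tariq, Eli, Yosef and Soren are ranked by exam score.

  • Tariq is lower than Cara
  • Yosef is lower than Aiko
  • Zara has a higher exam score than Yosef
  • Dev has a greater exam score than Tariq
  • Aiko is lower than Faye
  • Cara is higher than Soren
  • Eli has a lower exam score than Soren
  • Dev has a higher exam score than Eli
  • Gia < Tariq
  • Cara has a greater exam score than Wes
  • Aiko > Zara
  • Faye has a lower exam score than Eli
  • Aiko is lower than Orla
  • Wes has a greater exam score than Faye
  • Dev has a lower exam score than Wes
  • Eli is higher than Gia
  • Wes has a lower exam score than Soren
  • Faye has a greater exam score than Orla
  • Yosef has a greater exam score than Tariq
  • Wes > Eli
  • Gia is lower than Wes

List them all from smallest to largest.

Gia < Tariq < Yosef < Zara < Aiko < Orla < Faye < Eli < Dev < Wes < Soren < Cara

The consecutive links are each given: Gia < Tariq; Tariq < Yosef; Yosef < Zara; Zara < Aiko; Aiko < Orla; Orla < Faye; Faye < Eli; Eli < Dev; Dev < Wes; Wes < Soren; Soren < Cara.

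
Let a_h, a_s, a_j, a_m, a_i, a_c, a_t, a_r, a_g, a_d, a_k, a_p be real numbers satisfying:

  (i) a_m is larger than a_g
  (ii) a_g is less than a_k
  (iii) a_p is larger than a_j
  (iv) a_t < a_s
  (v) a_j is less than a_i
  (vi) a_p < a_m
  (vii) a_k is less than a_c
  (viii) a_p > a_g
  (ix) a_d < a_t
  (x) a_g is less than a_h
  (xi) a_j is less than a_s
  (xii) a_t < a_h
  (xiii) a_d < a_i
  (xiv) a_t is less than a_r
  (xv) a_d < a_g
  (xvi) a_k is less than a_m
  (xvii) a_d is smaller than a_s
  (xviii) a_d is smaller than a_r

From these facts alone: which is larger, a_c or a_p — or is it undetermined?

Following every chain through a_p: above a_p we get a_m; below a_p we get a_d, a_g, a_j.
a_c is not reached, and no chain runs the other way from a_c to a_p.
So the given relations leave the order of a_p and a_c undetermined.

undetermined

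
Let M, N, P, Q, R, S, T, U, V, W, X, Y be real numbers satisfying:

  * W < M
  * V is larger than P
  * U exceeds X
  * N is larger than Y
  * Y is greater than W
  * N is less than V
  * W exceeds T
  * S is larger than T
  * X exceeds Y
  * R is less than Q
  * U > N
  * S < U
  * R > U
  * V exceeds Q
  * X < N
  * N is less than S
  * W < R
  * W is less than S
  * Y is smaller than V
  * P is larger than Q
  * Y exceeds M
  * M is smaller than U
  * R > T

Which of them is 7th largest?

Piecing the relations together gives one ordering: T < W < M < Y < X < N < S < U < R < Q < P < V.
The 7th largest is N.

N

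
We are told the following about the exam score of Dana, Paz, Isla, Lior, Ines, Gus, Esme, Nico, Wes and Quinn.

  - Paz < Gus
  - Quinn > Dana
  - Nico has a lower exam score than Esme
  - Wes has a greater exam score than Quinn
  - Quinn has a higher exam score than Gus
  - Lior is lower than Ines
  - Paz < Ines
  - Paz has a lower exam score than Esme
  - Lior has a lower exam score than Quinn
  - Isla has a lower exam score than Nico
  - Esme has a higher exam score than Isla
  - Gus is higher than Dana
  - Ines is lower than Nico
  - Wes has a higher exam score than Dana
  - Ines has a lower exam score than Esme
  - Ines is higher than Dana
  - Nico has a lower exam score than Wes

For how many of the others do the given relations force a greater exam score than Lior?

5

The elements the relations force above Lior are Ines, Quinn, Nico, Esme, Wes — no chain reaches any other.
That is 5.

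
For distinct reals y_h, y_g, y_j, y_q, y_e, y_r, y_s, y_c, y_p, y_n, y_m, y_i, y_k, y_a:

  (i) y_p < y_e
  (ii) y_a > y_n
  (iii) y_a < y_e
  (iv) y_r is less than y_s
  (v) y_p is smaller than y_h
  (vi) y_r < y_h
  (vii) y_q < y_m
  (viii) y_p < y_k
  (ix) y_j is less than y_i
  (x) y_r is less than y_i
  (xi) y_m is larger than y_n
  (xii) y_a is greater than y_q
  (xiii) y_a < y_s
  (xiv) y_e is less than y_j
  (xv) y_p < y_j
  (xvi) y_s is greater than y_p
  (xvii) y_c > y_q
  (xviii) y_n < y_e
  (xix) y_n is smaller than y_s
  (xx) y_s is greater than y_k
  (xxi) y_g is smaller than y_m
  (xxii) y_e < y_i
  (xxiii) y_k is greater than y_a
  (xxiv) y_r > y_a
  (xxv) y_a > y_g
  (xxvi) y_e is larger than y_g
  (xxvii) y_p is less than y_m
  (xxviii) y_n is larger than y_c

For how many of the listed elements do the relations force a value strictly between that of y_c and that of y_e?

Chaining upward from y_c reaches: y_n, y_a, y_m, y_r, y_j, y_h, y_k, y_s, y_i.
Chaining downward from y_e reaches: y_q, y_p, y_n, y_g, y_a.
Strictly between y_c and y_e are those in both lists: y_n, y_a — 2 elements.

2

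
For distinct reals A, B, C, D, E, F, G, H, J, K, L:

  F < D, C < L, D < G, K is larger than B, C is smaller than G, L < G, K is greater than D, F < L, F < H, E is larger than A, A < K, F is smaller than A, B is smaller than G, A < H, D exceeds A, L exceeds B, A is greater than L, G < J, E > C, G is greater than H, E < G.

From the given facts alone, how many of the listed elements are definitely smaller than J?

9

The elements the relations force below J are B, C, F, L, A, E, D, H, G — no chain reaches any other.
That is 9.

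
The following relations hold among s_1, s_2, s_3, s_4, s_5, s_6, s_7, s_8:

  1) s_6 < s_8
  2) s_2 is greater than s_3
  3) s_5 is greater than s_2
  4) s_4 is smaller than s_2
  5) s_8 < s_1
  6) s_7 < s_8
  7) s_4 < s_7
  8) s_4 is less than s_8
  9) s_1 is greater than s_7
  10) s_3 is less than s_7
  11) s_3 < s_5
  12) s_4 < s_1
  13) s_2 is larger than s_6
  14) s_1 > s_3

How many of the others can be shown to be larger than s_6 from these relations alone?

Directly above s_6: s_8, s_2.
One step further: s_1, s_5 (4 so far).
No other element is forced above s_6 by the given relations, so the count is 4.

4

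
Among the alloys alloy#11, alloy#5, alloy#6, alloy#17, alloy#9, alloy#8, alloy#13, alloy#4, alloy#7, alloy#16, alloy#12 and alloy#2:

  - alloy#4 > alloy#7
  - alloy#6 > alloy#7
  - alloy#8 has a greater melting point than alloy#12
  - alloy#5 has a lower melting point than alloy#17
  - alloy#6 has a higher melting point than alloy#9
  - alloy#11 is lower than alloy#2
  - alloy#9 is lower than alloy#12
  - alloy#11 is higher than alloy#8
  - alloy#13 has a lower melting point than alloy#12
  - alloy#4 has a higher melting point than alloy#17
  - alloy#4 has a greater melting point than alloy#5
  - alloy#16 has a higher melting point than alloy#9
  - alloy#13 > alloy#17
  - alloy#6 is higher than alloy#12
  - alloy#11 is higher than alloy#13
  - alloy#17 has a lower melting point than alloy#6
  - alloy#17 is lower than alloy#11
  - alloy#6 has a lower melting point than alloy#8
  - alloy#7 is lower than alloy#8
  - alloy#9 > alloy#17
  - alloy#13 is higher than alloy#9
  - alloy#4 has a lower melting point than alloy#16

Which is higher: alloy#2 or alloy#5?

alloy#2

Chaining the given relations: alloy#5 < alloy#17 < alloy#9 < alloy#13 < alloy#12 < alloy#6 < alloy#8 < alloy#11 < alloy#2.
So alloy#5 < alloy#2; alloy#2 is the higher of the two.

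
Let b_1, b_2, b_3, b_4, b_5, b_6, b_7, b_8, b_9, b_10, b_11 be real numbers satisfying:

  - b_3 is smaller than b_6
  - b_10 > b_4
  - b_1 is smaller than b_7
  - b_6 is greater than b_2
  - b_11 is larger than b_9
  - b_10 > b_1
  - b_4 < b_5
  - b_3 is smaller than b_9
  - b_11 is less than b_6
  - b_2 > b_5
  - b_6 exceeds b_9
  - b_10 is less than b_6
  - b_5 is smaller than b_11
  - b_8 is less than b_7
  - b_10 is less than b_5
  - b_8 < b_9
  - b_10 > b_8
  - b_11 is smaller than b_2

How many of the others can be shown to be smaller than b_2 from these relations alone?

From b_2 the given relations immediately reach b_5, b_11.
From those, b_4, b_10, b_9 — 5 in total.
From those, b_1, b_3, b_8 — 8 in total.
Nothing else is reachable below b_2; 8 in all.

8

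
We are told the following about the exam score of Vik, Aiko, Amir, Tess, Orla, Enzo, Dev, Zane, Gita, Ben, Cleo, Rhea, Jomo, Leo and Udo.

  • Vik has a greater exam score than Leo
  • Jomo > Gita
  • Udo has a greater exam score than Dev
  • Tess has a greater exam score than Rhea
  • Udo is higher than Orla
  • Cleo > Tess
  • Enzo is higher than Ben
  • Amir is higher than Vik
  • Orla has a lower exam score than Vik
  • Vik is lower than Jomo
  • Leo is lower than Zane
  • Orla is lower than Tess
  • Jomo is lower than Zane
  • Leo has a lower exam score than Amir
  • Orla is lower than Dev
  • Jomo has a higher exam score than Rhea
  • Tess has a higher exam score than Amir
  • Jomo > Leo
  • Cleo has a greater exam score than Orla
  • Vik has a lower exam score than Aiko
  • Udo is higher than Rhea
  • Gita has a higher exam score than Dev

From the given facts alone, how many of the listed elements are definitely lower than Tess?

From Tess the given relations immediately reach Orla, Amir, Rhea.
From those, Leo, Vik — 5 in total.
No other element is forced below Tess by the given relations, so the count is 5.

5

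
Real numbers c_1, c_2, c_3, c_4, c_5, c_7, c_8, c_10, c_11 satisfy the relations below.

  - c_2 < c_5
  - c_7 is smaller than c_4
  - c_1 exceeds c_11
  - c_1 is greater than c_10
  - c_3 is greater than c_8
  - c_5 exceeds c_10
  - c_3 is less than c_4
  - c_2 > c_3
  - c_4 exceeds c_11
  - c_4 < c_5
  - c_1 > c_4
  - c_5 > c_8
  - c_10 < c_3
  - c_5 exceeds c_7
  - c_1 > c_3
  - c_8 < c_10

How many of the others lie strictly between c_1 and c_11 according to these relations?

1

The relations place c_11 below c_1. An element lies strictly between them when it is forced above c_11 and also forced below c_1.
Above c_11: {c_4, c_5}. Below c_1: {c_7, c_8, c_10, c_3, c_4}.
Intersection: {c_4} — 1.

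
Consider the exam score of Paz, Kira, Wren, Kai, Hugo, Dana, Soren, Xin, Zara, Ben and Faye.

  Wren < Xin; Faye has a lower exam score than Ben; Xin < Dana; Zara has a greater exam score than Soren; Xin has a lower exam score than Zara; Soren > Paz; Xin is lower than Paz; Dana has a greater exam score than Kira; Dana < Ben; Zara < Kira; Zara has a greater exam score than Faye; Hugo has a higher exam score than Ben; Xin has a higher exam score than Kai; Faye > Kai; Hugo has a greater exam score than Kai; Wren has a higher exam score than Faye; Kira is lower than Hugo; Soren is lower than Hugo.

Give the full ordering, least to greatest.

Nothing is placed below Kai, so it is least; from there Kai < Faye; Faye < Wren; Wren < Xin; Xin < Paz; Paz < Soren; Soren < Zara; Zara < Kira; Kira < Dana; Dana < Ben; Ben < Hugo, each given directly.

Kai < Faye < Wren < Xin < Paz < Soren < Zara < Kira < Dana < Ben < Hugo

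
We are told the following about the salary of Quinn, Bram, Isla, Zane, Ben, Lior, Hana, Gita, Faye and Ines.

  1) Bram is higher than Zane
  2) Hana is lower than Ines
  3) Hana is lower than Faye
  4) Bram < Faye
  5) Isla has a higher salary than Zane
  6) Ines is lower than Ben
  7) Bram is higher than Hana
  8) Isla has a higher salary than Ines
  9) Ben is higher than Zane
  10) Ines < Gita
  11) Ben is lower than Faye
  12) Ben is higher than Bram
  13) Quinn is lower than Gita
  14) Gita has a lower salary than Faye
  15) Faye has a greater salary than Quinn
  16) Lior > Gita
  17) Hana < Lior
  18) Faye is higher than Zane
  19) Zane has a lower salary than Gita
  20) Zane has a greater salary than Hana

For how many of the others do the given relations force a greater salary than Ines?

5

From Ines the given relations immediately reach Gita, Isla, Ben.
From those, Lior, Faye — 5 in total.
No other element is forced above Ines by the given relations, so the count is 5.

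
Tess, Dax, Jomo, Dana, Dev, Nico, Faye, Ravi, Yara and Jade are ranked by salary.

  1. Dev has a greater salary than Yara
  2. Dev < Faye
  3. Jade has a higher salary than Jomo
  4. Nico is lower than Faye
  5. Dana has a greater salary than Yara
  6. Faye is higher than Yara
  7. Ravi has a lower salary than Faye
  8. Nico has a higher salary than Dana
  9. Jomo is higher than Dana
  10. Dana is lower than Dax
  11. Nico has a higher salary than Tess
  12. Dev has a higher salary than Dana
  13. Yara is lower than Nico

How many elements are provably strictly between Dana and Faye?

2

Chaining upward from Dana reaches: Dev, Dax, Jomo, Nico, Jade.
Chaining downward from Faye reaches: Yara, Dev, Ravi, Tess, Nico.
Strictly between Dana and Faye are those in both lists: Dev, Nico — 2 elements.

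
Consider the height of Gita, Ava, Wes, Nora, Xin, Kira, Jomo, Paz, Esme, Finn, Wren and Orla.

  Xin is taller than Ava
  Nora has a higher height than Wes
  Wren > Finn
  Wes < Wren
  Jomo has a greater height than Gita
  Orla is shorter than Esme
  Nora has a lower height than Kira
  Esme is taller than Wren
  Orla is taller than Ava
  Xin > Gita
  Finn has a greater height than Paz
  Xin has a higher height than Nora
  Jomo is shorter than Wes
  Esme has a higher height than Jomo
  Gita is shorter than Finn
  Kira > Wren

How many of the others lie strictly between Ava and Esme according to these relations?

Chaining upward from Ava reaches: Orla, Xin.
Chaining downward from Esme reaches: Gita, Jomo, Orla, Wes, Paz, Finn, Wren.
Strictly between Ava and Esme are those in both lists: Orla — 1 element.

1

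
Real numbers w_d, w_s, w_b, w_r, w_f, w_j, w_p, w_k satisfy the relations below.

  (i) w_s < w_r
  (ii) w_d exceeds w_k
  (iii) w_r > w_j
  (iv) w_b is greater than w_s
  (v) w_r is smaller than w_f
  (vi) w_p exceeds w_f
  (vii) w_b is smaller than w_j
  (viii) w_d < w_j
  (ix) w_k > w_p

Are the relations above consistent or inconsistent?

inconsistent

We have w_d < w_j stated directly, yet also w_j < w_r < w_f < w_p < w_k < w_d by chaining the others — so w_j < w_d. Contradiction.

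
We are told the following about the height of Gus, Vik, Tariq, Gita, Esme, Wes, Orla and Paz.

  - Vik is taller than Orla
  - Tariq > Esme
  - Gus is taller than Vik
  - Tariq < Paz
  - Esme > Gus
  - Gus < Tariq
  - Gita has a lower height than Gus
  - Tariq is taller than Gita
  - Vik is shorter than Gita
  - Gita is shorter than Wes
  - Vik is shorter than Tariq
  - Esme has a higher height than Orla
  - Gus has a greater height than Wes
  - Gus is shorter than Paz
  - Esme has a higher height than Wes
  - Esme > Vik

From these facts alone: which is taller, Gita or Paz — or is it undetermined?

The relevant relations are Gita < Wes; Wes < Gus; Gus < Esme; Esme < Tariq; Tariq < Paz.
Chaining these gives Gita < Wes < Gus < Esme < Tariq < Paz.
So Paz is taller.

Paz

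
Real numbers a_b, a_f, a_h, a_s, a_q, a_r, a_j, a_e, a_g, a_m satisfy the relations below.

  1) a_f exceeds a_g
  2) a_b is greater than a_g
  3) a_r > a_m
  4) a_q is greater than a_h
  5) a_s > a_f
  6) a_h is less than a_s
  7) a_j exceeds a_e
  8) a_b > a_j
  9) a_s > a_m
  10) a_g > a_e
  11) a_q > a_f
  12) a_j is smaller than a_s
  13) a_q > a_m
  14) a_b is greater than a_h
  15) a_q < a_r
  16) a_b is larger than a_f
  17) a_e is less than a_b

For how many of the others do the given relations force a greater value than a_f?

The elements the relations force above a_f are a_q, a_b, a_s, a_r — no chain reaches any other.
That is 4.

4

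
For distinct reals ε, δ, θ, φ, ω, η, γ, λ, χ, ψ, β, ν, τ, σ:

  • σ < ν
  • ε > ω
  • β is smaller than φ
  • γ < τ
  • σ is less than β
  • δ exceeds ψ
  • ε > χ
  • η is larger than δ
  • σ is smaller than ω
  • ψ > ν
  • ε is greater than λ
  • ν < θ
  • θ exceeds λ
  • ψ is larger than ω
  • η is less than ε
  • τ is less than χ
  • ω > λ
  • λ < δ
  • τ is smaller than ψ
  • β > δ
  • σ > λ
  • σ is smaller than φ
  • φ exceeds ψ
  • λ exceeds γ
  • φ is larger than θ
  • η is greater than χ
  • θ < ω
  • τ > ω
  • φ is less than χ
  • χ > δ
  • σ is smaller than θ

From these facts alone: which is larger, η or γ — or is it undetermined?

η

Link the given pairs in sequence: γ < λ; λ < σ; σ < ν; ν < θ; θ < ω; ω < τ; τ < ψ; ψ < δ; δ < β; β < φ; φ < χ; χ < η.
Together: γ < λ < σ < ν < θ < ω < τ < ψ < δ < β < φ < χ < η.
So η is larger.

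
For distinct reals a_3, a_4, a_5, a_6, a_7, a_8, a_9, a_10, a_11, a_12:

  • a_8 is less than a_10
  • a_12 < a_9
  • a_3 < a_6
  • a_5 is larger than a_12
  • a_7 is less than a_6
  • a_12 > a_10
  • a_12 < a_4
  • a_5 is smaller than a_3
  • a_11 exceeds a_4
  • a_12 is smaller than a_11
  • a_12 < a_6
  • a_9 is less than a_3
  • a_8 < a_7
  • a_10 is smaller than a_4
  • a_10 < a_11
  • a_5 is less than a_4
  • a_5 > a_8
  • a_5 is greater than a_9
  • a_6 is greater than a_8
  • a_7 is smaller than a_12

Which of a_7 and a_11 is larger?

Following the relations from a_7: a_7 < a_12 < a_9 < a_5 < a_4 < a_11.
So a_7 < a_11; a_11 is the larger of the two.

a_11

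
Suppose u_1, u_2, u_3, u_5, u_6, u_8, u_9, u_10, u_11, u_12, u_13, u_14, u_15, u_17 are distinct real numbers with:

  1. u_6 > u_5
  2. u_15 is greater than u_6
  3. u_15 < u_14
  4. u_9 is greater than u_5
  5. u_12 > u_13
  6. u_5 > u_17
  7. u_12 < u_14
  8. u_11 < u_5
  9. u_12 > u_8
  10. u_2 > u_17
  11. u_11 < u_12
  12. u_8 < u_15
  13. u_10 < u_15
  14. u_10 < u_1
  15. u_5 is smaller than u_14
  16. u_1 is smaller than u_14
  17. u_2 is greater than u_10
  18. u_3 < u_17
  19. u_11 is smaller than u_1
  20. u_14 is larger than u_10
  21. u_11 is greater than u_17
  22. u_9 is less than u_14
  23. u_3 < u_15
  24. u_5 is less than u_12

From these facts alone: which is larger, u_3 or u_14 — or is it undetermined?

u_3 < u_17 and u_17 < u_5 give u_3 < u_5.
Then u_5 < u_6 extends the chain to u_6.
Then u_6 < u_15 extends the chain to u_15.
With u_15 < u_14: u_3 < u_17 < u_5 < u_6 < u_15 < u_14.
So u_14 is larger.

u_14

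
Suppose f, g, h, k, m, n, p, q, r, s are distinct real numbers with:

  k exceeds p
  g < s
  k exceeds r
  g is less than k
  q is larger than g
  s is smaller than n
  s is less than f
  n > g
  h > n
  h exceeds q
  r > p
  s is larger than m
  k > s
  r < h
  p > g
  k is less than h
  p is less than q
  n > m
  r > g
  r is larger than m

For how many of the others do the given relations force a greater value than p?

4

Directly above p: q, r, k.
One step further: h (4 so far).
Nothing else is reachable above p; 4 in all.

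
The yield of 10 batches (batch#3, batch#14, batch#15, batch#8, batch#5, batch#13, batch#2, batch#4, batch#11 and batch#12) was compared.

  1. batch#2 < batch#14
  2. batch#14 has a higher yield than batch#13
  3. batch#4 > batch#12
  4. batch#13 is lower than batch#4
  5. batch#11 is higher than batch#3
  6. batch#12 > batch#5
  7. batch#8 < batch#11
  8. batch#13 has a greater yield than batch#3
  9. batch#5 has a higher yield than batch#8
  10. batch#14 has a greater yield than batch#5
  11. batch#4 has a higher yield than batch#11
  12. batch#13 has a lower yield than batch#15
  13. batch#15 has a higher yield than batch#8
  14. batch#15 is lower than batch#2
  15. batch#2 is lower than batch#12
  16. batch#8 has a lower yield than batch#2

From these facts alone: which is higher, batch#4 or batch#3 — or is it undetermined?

batch#4

batch#3 < batch#13 and batch#13 < batch#15 give batch#3 < batch#15.
Then batch#15 < batch#2 extends the chain to batch#2.
With batch#2 < batch#12: batch#3 < batch#13 < batch#15 < batch#2 < batch#12.
With batch#12 < batch#4: batch#3 < batch#13 < batch#15 < batch#2 < batch#12 < batch#4.
So batch#4 is higher.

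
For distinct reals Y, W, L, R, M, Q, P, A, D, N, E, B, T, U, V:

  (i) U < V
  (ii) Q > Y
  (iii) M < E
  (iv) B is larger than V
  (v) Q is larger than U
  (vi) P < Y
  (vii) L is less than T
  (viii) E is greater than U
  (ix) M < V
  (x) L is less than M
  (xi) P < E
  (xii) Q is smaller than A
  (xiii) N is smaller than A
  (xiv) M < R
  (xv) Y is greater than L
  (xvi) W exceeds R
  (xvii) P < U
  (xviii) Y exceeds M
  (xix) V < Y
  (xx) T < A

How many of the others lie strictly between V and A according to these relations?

2

The relations place V below A. An element lies strictly between them when it is forced above V and also forced below A.
Above V: {Y, B, Q}. Below A: {P, U, N, L, M, Y, T, Q}.
Intersection: {Y, Q} — 2.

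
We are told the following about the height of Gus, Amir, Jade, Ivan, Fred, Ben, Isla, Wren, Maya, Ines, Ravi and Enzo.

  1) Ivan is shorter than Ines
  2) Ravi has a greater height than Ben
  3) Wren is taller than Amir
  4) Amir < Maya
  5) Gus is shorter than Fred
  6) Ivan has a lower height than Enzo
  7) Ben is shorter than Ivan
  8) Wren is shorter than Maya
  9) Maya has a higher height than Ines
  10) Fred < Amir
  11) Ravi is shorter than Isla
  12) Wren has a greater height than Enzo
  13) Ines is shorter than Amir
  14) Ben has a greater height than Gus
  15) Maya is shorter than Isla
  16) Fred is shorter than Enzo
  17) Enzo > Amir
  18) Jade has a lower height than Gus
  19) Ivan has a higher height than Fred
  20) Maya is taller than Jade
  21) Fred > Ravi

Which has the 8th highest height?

Piecing the relations together gives one ordering: Jade < Gus < Ben < Ravi < Fred < Ivan < Ines < Amir < Enzo < Wren < Maya < Isla.
The 8th largest is Fred.

Fred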